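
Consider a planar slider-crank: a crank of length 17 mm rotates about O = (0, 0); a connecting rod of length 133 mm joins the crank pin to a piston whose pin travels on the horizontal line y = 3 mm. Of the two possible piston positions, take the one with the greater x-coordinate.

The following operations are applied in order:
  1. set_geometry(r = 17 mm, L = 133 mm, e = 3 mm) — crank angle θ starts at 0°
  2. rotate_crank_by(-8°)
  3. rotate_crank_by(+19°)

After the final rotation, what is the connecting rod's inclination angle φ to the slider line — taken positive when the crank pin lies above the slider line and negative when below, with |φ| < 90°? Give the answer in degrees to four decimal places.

set_geometry: r = 17 mm, L = 133 mm, e = 3 mm; θ ← 0°
rotate_crank_by(-8°): θ ← 0° -8° = -8°
rotate_crank_by(+19°): θ ← -8° +19° = 11°
crank pin P = (r cos θ, r sin θ) = (16.687662, 3.243753)
h = r sin θ − e = 3.243753 − 3 = 0.243753
sin φ = h / L = 0.243753 / 133 = 0.00183273
φ = arcsin(0.00183273) = 0.105008°

0.1050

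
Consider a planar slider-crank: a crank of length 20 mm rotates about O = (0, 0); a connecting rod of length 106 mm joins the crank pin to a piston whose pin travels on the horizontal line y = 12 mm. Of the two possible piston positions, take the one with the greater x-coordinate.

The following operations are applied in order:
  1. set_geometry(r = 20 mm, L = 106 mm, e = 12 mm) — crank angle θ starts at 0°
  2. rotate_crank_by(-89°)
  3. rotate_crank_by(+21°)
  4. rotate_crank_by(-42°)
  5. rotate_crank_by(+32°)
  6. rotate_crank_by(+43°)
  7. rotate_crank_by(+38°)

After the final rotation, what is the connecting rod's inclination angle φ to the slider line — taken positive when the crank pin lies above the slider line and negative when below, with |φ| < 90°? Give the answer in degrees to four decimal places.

-5.9311

set_geometry: r = 20 mm, L = 106 mm, e = 12 mm; θ ← 0°
rotate_crank_by(-89°): θ ← 0° -89° = -89°
rotate_crank_by(+21°): θ ← -89° +21° = -68°
rotate_crank_by(-42°): θ ← -68° -42° = -110°
rotate_crank_by(+32°): θ ← -110° +32° = -78°
rotate_crank_by(+43°): θ ← -78° +43° = -35°
rotate_crank_by(+38°): θ ← -35° +38° = 3°
crank pin P = (r cos θ, r sin θ) = (19.972591, 1.046719)
h = r sin θ − e = 1.046719 − 12 = -10.953281
sin φ = h / L = -10.953281 / 106 = -0.10333284
φ = arcsin(-0.10333284) = -5.931123°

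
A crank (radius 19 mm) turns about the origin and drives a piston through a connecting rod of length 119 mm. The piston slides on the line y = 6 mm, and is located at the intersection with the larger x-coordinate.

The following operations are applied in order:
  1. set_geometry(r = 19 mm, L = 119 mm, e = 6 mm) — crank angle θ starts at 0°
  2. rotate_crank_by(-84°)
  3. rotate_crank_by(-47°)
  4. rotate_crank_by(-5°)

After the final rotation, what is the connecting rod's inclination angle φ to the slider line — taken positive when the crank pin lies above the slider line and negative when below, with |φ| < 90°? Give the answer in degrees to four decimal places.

set_geometry: r = 19 mm, L = 119 mm, e = 6 mm; θ ← 0°
rotate_crank_by(-84°): θ ← 0° -84° = -84°
rotate_crank_by(-47°): θ ← -84° -47° = -131°
rotate_crank_by(-5°): θ ← -131° -5° = -136°
crank pin P = (r cos θ, r sin θ) = (-13.667456, -13.198509)
h = r sin θ − e = -13.198509 − 6 = -19.198509
sin φ = h / L = -19.198509 / 119 = -0.16133201
φ = arcsin(-0.16133201) = -9.284219°

-9.2842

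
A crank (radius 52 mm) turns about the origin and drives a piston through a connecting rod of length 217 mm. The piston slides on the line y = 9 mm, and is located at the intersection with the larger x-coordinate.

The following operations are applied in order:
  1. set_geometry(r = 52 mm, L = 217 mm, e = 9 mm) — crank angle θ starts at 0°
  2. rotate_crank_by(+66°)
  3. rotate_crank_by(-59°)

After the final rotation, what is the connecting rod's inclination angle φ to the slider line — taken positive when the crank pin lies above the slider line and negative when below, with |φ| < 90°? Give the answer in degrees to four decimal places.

-0.7031

set_geometry: r = 52 mm, L = 217 mm, e = 9 mm; θ ← 0°
rotate_crank_by(+66°): θ ← 0° +66° = 66°
rotate_crank_by(-59°): θ ← 66° -59° = 7°
crank pin P = (r cos θ, r sin θ) = (51.612400, 6.337206)
h = r sin θ − e = 6.337206 − 9 = -2.662794
sin φ = h / L = -2.662794 / 217 = -0.01227094
φ = arcsin(-0.01227094) = -0.703091°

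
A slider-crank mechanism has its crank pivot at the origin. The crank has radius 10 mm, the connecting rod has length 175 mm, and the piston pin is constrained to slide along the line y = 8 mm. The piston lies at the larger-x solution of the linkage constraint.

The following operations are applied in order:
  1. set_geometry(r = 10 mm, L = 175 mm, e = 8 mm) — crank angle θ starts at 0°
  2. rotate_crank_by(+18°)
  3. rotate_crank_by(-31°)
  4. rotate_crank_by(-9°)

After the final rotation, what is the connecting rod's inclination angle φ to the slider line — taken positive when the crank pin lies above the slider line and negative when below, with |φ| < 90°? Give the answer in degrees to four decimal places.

-3.8486

set_geometry: r = 10 mm, L = 175 mm, e = 8 mm; θ ← 0°
rotate_crank_by(+18°): θ ← 0° +18° = 18°
rotate_crank_by(-31°): θ ← 18° -31° = -13°
rotate_crank_by(-9°): θ ← -13° -9° = -22°
crank pin P = (r cos θ, r sin θ) = (9.271839, -3.746066)
h = r sin θ − e = -3.746066 − 8 = -11.746066
sin φ = h / L = -11.746066 / 175 = -0.06712038
φ = arcsin(-0.06712038) = -3.848608°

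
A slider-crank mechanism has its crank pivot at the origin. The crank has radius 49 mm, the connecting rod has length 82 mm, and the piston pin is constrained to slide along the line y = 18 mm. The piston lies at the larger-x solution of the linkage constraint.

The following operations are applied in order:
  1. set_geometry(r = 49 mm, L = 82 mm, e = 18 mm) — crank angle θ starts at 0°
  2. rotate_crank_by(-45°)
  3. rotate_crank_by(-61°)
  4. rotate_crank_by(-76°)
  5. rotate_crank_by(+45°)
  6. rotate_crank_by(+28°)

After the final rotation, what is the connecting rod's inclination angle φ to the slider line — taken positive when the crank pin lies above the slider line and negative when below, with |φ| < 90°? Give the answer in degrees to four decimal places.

set_geometry: r = 49 mm, L = 82 mm, e = 18 mm; θ ← 0°
rotate_crank_by(-45°): θ ← 0° -45° = -45°
rotate_crank_by(-61°): θ ← -45° -61° = -106°
rotate_crank_by(-76°): θ ← -106° -76° = -182°
rotate_crank_by(+45°): θ ← -182° +45° = -137°
rotate_crank_by(+28°): θ ← -137° +28° = -109°
crank pin P = (r cos θ, r sin θ) = (-15.952840, -46.330410)
h = r sin θ − e = -46.330410 − 18 = -64.330410
sin φ = h / L = -64.330410 / 82 = -0.78451720
φ = arcsin(-0.78451720) = -51.676047°

-51.6760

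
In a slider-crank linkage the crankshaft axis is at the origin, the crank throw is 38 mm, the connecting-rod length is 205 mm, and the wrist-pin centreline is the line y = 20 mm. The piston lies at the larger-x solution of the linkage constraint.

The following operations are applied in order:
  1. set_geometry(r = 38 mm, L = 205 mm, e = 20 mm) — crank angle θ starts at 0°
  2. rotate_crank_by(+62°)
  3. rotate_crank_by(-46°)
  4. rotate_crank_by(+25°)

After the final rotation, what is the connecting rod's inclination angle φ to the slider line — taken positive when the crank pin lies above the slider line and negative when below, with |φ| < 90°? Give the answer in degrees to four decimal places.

1.3781

set_geometry: r = 38 mm, L = 205 mm, e = 20 mm; θ ← 0°
rotate_crank_by(+62°): θ ← 0° +62° = 62°
rotate_crank_by(-46°): θ ← 62° -46° = 16°
rotate_crank_by(+25°): θ ← 16° +25° = 41°
crank pin P = (r cos θ, r sin θ) = (28.678964, 24.930243)
h = r sin θ − e = 24.930243 − 20 = 4.930243
sin φ = h / L = 4.930243 / 205 = 0.02404997
φ = arcsin(0.02404997) = 1.378094°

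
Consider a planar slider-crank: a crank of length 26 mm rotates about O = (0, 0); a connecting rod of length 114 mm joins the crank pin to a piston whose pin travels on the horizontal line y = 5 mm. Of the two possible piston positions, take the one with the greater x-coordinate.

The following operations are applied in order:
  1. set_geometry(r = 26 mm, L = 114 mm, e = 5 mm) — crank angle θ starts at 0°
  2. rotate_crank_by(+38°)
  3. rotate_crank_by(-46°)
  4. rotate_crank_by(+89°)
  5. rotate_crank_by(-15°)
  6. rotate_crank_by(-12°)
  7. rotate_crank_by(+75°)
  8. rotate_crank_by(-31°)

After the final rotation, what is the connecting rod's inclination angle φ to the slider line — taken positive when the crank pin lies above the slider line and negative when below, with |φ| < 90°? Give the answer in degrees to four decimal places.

10.4857

set_geometry: r = 26 mm, L = 114 mm, e = 5 mm; θ ← 0°
rotate_crank_by(+38°): θ ← 0° +38° = 38°
rotate_crank_by(-46°): θ ← 38° -46° = -8°
rotate_crank_by(+89°): θ ← -8° +89° = 81°
rotate_crank_by(-15°): θ ← 81° -15° = 66°
rotate_crank_by(-12°): θ ← 66° -12° = 54°
rotate_crank_by(+75°): θ ← 54° +75° = 129°
rotate_crank_by(-31°): θ ← 129° -31° = 98°
crank pin P = (r cos θ, r sin θ) = (-3.618501, 25.746970)
h = r sin θ − e = 25.746970 − 5 = 20.746970
sin φ = h / L = 20.746970 / 114 = 0.18199096
φ = arcsin(0.18199096) = 10.485749°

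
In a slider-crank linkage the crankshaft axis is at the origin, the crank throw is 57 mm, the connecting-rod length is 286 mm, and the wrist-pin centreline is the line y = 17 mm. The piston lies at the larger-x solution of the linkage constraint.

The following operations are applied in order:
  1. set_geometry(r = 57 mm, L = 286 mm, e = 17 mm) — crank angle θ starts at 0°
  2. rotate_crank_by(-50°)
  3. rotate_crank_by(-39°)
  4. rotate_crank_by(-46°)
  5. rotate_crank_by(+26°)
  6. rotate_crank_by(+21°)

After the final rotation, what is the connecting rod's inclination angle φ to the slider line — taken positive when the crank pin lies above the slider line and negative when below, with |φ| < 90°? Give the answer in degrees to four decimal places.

set_geometry: r = 57 mm, L = 286 mm, e = 17 mm; θ ← 0°
rotate_crank_by(-50°): θ ← 0° -50° = -50°
rotate_crank_by(-39°): θ ← -50° -39° = -89°
rotate_crank_by(-46°): θ ← -89° -46° = -135°
rotate_crank_by(+26°): θ ← -135° +26° = -109°
rotate_crank_by(+21°): θ ← -109° +21° = -88°
crank pin P = (r cos θ, r sin θ) = (1.989271, -56.965277)
h = r sin θ − e = -56.965277 − 17 = -73.965277
sin φ = h / L = -73.965277 / 286 = -0.25861985
φ = arcsin(-0.25861985) = -14.988185°

-14.9882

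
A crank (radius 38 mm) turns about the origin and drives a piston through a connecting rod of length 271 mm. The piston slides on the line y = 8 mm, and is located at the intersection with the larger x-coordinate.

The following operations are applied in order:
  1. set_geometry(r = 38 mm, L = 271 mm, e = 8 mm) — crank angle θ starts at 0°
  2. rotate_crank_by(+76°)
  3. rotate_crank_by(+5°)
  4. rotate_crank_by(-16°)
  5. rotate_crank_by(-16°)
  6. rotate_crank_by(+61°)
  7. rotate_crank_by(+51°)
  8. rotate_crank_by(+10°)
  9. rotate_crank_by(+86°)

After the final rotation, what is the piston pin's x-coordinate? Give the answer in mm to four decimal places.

258.6852

set_geometry: r = 38 mm, L = 271 mm, e = 8 mm; θ ← 0°
rotate_crank_by(+76°): θ ← 0° +76° = 76°
rotate_crank_by(+5°): θ ← 76° +5° = 81°
rotate_crank_by(-16°): θ ← 81° -16° = 65°
rotate_crank_by(-16°): θ ← 65° -16° = 49°
rotate_crank_by(+61°): θ ← 49° +61° = 110°
rotate_crank_by(+51°): θ ← 110° +51° = 161°
rotate_crank_by(+10°): θ ← 161° +10° = 171°
rotate_crank_by(+86°): θ ← 171° +86° = 257°
crank pin P = (r cos θ, r sin θ) = (-8.548140, -37.026062)
h = r sin θ − e = -37.026062 − 8 = -45.026062
x = r cos θ + √(L² − h²) = -8.548140 + √(73441.0 − 2027.3463) = -8.548140 + 267.233332 = 258.685192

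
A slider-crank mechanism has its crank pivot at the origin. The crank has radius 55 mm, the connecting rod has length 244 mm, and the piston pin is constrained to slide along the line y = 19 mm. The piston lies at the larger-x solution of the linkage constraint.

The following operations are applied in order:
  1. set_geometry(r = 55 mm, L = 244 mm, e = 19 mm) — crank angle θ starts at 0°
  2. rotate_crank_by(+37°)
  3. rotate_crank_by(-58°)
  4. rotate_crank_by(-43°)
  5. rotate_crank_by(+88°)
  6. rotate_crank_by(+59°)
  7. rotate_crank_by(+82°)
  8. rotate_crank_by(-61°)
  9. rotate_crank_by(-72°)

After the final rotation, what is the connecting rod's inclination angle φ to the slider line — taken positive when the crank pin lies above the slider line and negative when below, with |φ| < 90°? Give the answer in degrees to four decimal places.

set_geometry: r = 55 mm, L = 244 mm, e = 19 mm; θ ← 0°
rotate_crank_by(+37°): θ ← 0° +37° = 37°
rotate_crank_by(-58°): θ ← 37° -58° = -21°
rotate_crank_by(-43°): θ ← -21° -43° = -64°
rotate_crank_by(+88°): θ ← -64° +88° = 24°
rotate_crank_by(+59°): θ ← 24° +59° = 83°
rotate_crank_by(+82°): θ ← 83° +82° = 165°
rotate_crank_by(-61°): θ ← 165° -61° = 104°
rotate_crank_by(-72°): θ ← 104° -72° = 32°
crank pin P = (r cos θ, r sin θ) = (46.642645, 29.145560)
h = r sin θ − e = 29.145560 − 19 = 10.145560
sin φ = h / L = 10.145560 / 244 = 0.04158016
φ = arcsin(0.04158016) = 2.383055°

2.3831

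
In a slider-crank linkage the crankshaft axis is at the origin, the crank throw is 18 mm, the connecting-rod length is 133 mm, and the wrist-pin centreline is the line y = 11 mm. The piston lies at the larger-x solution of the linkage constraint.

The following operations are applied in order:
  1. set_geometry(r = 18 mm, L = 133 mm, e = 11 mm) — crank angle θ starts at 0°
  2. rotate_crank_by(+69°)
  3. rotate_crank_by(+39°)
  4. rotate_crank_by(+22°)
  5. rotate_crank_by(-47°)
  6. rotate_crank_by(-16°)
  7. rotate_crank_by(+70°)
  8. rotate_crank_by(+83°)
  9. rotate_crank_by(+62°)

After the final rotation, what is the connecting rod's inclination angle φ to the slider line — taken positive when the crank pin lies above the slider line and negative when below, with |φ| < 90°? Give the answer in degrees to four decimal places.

set_geometry: r = 18 mm, L = 133 mm, e = 11 mm; θ ← 0°
rotate_crank_by(+69°): θ ← 0° +69° = 69°
rotate_crank_by(+39°): θ ← 69° +39° = 108°
rotate_crank_by(+22°): θ ← 108° +22° = 130°
rotate_crank_by(-47°): θ ← 130° -47° = 83°
rotate_crank_by(-16°): θ ← 83° -16° = 67°
rotate_crank_by(+70°): θ ← 67° +70° = 137°
rotate_crank_by(+83°): θ ← 137° +83° = 220°
rotate_crank_by(+62°): θ ← 220° +62° = 282°
crank pin P = (r cos θ, r sin θ) = (3.742410, -17.606657)
h = r sin θ − e = -17.606657 − 11 = -28.606657
sin φ = h / L = -28.606657 / 133 = -0.21508765
φ = arcsin(-0.21508765) = -12.420669°

-12.4207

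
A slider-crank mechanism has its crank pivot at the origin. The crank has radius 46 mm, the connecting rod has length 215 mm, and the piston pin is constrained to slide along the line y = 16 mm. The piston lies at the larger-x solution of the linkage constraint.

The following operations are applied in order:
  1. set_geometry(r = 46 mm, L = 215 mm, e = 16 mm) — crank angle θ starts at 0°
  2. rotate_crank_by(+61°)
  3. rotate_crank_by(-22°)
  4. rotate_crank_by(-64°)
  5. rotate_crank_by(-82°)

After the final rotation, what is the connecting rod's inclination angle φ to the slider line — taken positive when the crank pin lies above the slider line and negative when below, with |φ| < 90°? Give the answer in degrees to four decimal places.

-16.2019

set_geometry: r = 46 mm, L = 215 mm, e = 16 mm; θ ← 0°
rotate_crank_by(+61°): θ ← 0° +61° = 61°
rotate_crank_by(-22°): θ ← 61° -22° = 39°
rotate_crank_by(-64°): θ ← 39° -64° = -25°
rotate_crank_by(-82°): θ ← -25° -82° = -107°
crank pin P = (r cos θ, r sin θ) = (-13.449098, -43.990019)
h = r sin θ − e = -43.990019 − 16 = -59.990019
sin φ = h / L = -59.990019 / 215 = -0.27902334
φ = arcsin(-0.27902334) = -16.201923°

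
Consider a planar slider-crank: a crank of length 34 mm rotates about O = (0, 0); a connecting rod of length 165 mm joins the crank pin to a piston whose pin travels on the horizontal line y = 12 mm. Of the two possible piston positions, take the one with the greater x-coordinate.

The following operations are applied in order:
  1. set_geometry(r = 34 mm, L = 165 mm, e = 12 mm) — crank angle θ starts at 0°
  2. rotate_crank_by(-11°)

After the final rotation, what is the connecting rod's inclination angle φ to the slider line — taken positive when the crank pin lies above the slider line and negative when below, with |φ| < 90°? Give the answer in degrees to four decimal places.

-6.4332

set_geometry: r = 34 mm, L = 165 mm, e = 12 mm; θ ← 0°
rotate_crank_by(-11°): θ ← 0° -11° = -11°
crank pin P = (r cos θ, r sin θ) = (33.375324, -6.487506)
h = r sin θ − e = -6.487506 − 12 = -18.487506
sin φ = h / L = -18.487506 / 165 = -0.11204549
φ = arcsin(-0.11204549) = -6.433243°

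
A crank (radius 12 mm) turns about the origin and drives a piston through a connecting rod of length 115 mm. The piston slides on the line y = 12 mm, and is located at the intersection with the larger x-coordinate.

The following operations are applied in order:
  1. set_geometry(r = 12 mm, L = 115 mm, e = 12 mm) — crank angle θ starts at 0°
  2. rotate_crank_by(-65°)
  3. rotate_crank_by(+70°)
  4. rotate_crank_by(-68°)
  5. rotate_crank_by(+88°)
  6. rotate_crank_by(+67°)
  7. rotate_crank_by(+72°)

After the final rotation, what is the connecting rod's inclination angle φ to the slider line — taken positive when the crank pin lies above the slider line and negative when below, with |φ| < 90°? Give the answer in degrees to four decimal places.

set_geometry: r = 12 mm, L = 115 mm, e = 12 mm; θ ← 0°
rotate_crank_by(-65°): θ ← 0° -65° = -65°
rotate_crank_by(+70°): θ ← -65° +70° = 5°
rotate_crank_by(-68°): θ ← 5° -68° = -63°
rotate_crank_by(+88°): θ ← -63° +88° = 25°
rotate_crank_by(+67°): θ ← 25° +67° = 92°
rotate_crank_by(+72°): θ ← 92° +72° = 164°
crank pin P = (r cos θ, r sin θ) = (-11.535140, 3.307648)
h = r sin θ − e = 3.307648 − 12 = -8.692352
sin φ = h / L = -8.692352 / 115 = -0.07558567
φ = arcsin(-0.07558567) = -4.334874°

-4.3349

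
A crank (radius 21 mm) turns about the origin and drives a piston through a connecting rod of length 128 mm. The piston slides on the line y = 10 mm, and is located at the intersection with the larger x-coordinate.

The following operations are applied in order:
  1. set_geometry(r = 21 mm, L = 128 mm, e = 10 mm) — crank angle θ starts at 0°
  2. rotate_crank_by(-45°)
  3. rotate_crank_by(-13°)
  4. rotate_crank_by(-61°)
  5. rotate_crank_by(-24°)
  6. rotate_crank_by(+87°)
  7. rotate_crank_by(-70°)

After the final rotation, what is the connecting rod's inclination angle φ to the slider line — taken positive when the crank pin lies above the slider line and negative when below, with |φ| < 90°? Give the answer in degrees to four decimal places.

-12.1724

set_geometry: r = 21 mm, L = 128 mm, e = 10 mm; θ ← 0°
rotate_crank_by(-45°): θ ← 0° -45° = -45°
rotate_crank_by(-13°): θ ← -45° -13° = -58°
rotate_crank_by(-61°): θ ← -58° -61° = -119°
rotate_crank_by(-24°): θ ← -119° -24° = -143°
rotate_crank_by(+87°): θ ← -143° +87° = -56°
rotate_crank_by(-70°): θ ← -56° -70° = -126°
crank pin P = (r cos θ, r sin θ) = (-12.343490, -16.989357)
h = r sin θ − e = -16.989357 − 10 = -26.989357
sin φ = h / L = -26.989357 / 128 = -0.21085435
φ = arcsin(-0.21085435) = -12.172424°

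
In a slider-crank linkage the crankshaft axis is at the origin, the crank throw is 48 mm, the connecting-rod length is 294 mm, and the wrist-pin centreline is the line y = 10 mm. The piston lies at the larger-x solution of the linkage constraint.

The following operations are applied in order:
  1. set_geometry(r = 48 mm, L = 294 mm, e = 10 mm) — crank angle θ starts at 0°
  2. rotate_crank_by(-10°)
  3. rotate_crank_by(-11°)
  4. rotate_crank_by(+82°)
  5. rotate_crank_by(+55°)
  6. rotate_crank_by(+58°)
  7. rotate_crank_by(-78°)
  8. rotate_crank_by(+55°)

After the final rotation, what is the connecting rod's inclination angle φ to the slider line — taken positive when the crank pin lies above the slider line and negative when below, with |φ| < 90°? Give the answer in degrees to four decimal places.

set_geometry: r = 48 mm, L = 294 mm, e = 10 mm; θ ← 0°
rotate_crank_by(-10°): θ ← 0° -10° = -10°
rotate_crank_by(-11°): θ ← -10° -11° = -21°
rotate_crank_by(+82°): θ ← -21° +82° = 61°
rotate_crank_by(+55°): θ ← 61° +55° = 116°
rotate_crank_by(+58°): θ ← 116° +58° = 174°
rotate_crank_by(-78°): θ ← 174° -78° = 96°
rotate_crank_by(+55°): θ ← 96° +55° = 151°
crank pin P = (r cos θ, r sin θ) = (-41.981746, 23.270862)
h = r sin θ − e = 23.270862 − 10 = 13.270862
sin φ = h / L = 13.270862 / 294 = 0.04513899
φ = arcsin(0.04513899) = 2.587152°

2.5872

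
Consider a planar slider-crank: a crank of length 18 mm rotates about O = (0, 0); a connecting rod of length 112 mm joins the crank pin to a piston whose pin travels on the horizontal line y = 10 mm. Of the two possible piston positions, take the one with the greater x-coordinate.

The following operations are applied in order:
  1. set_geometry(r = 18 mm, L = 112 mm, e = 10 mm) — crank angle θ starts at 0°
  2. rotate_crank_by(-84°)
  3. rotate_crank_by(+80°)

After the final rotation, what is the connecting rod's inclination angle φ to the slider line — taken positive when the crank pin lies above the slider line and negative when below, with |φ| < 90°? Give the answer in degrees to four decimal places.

set_geometry: r = 18 mm, L = 112 mm, e = 10 mm; θ ← 0°
rotate_crank_by(-84°): θ ← 0° -84° = -84°
rotate_crank_by(+80°): θ ← -84° +80° = -4°
crank pin P = (r cos θ, r sin θ) = (17.956153, -1.255617)
h = r sin θ − e = -1.255617 − 10 = -11.255617
sin φ = h / L = -11.255617 / 112 = -0.10049658
φ = arcsin(-0.10049658) = -5.767766°

-5.7678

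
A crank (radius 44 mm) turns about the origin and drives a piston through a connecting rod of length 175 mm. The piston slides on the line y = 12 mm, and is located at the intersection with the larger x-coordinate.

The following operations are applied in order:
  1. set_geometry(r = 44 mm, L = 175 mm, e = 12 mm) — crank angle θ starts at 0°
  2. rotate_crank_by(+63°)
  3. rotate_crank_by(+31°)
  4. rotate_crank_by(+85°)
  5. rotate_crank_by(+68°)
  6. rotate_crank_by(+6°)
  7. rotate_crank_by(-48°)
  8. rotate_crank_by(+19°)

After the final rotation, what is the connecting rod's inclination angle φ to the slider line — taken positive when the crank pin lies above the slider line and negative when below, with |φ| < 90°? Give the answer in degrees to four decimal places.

-14.0772

set_geometry: r = 44 mm, L = 175 mm, e = 12 mm; θ ← 0°
rotate_crank_by(+63°): θ ← 0° +63° = 63°
rotate_crank_by(+31°): θ ← 63° +31° = 94°
rotate_crank_by(+85°): θ ← 94° +85° = 179°
rotate_crank_by(+68°): θ ← 179° +68° = 247°
rotate_crank_by(+6°): θ ← 247° +6° = 253°
rotate_crank_by(-48°): θ ← 253° -48° = 205°
rotate_crank_by(+19°): θ ← 205° +19° = 224°
crank pin P = (r cos θ, r sin θ) = (-31.650951, -30.564968)
h = r sin θ − e = -30.564968 − 12 = -42.564968
sin φ = h / L = -42.564968 / 175 = -0.24322839
φ = arcsin(-0.24322839) = -14.077161°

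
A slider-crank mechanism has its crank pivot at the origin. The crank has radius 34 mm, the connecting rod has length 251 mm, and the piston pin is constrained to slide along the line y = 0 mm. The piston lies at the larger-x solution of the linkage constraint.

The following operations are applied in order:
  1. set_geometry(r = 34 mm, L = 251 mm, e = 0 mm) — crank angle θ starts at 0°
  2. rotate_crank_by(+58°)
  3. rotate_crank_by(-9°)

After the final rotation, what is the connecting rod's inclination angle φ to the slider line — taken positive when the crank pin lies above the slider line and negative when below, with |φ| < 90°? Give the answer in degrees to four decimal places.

5.8677

set_geometry: r = 34 mm, L = 251 mm, e = 0 mm; θ ← 0°
rotate_crank_by(+58°): θ ← 0° +58° = 58°
rotate_crank_by(-9°): θ ← 58° -9° = 49°
crank pin P = (r cos θ, r sin θ) = (22.306007, 25.660126)
h = r sin θ − e = 25.660126 − 0 = 25.660126
sin φ = h / L = 25.660126 / 251 = 0.10223158
φ = arcsin(0.10223158) = 5.867689°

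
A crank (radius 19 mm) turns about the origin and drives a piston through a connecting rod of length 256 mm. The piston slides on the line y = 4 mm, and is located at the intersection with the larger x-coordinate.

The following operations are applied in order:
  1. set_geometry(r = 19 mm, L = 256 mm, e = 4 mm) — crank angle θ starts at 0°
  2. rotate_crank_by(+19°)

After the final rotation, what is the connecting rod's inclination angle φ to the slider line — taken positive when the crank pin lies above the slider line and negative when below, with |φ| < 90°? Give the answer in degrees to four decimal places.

0.4892

set_geometry: r = 19 mm, L = 256 mm, e = 4 mm; θ ← 0°
rotate_crank_by(+19°): θ ← 0° +19° = 19°
crank pin P = (r cos θ, r sin θ) = (17.964853, 6.185795)
h = r sin θ − e = 6.185795 − 4 = 2.185795
sin φ = h / L = 2.185795 / 256 = 0.00853826
φ = arcsin(0.00853826) = 0.489212°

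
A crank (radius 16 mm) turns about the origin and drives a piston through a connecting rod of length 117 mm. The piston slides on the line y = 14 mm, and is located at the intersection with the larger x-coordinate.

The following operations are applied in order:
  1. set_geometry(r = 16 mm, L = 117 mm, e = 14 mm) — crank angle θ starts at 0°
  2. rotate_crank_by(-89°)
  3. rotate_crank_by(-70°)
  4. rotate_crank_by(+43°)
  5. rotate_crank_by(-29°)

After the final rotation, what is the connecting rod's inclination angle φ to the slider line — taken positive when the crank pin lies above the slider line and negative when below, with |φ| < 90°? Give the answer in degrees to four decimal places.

set_geometry: r = 16 mm, L = 117 mm, e = 14 mm; θ ← 0°
rotate_crank_by(-89°): θ ← 0° -89° = -89°
rotate_crank_by(-70°): θ ← -89° -70° = -159°
rotate_crank_by(+43°): θ ← -159° +43° = -116°
rotate_crank_by(-29°): θ ← -116° -29° = -145°
crank pin P = (r cos θ, r sin θ) = (-13.106433, -9.177223)
h = r sin θ − e = -9.177223 − 14 = -23.177223
sin φ = h / L = -23.177223 / 117 = -0.19809592
φ = arcsin(-0.19809592) = -11.425636°

-11.4256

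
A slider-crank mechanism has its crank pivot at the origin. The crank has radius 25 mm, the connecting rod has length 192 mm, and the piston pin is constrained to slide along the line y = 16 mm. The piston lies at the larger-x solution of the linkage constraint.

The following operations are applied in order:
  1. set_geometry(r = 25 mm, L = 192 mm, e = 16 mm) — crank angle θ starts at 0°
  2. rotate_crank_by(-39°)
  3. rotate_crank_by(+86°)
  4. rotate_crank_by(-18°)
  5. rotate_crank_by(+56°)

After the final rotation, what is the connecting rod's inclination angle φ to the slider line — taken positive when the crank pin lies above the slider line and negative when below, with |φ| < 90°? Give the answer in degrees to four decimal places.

set_geometry: r = 25 mm, L = 192 mm, e = 16 mm; θ ← 0°
rotate_crank_by(-39°): θ ← 0° -39° = -39°
rotate_crank_by(+86°): θ ← -39° +86° = 47°
rotate_crank_by(-18°): θ ← 47° -18° = 29°
rotate_crank_by(+56°): θ ← 29° +56° = 85°
crank pin P = (r cos θ, r sin θ) = (2.178894, 24.904867)
h = r sin θ − e = 24.904867 − 16 = 8.904867
sin φ = h / L = 8.904867 / 192 = 0.04637952
φ = arcsin(0.04637952) = 2.658304°

2.6583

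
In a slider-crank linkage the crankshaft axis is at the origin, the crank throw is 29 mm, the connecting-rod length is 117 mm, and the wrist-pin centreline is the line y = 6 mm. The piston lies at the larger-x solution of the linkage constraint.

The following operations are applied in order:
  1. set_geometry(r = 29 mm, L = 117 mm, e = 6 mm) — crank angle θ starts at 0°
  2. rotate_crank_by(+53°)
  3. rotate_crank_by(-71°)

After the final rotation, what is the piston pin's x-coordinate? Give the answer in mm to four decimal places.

set_geometry: r = 29 mm, L = 117 mm, e = 6 mm; θ ← 0°
rotate_crank_by(+53°): θ ← 0° +53° = 53°
rotate_crank_by(-71°): θ ← 53° -71° = -18°
crank pin P = (r cos θ, r sin θ) = (27.580639, -8.961493)
h = r sin θ − e = -8.961493 − 6 = -14.961493
x = r cos θ + √(L² − h²) = 27.580639 + √(13689.0 − 223.8463) = 27.580639 + 116.039449 = 143.620088

143.6201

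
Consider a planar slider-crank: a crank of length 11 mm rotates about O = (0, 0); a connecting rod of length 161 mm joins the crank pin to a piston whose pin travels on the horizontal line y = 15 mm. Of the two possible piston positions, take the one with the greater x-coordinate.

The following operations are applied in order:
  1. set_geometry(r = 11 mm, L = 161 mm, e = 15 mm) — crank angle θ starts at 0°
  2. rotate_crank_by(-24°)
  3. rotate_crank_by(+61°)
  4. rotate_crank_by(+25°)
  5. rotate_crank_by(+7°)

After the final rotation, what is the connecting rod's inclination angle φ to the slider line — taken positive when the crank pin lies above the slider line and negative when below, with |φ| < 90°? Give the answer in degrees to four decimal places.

-1.6837

set_geometry: r = 11 mm, L = 161 mm, e = 15 mm; θ ← 0°
rotate_crank_by(-24°): θ ← 0° -24° = -24°
rotate_crank_by(+61°): θ ← -24° +61° = 37°
rotate_crank_by(+25°): θ ← 37° +25° = 62°
rotate_crank_by(+7°): θ ← 62° +7° = 69°
crank pin P = (r cos θ, r sin θ) = (3.942047, 10.269385)
h = r sin θ − e = 10.269385 − 15 = -4.730615
sin φ = h / L = -4.730615 / 161 = -0.02938270
φ = arcsin(-0.02938270) = -1.683747°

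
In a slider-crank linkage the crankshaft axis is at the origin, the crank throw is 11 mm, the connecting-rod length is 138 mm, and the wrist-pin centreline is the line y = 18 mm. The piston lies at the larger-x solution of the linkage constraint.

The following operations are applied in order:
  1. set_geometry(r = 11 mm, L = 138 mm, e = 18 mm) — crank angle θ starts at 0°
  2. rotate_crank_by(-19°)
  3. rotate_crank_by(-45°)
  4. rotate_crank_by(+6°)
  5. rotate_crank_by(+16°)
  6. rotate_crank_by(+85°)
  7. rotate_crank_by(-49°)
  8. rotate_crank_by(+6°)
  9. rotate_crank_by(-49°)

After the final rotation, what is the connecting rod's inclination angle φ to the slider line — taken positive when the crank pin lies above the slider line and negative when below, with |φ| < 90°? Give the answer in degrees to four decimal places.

-10.9874

set_geometry: r = 11 mm, L = 138 mm, e = 18 mm; θ ← 0°
rotate_crank_by(-19°): θ ← 0° -19° = -19°
rotate_crank_by(-45°): θ ← -19° -45° = -64°
rotate_crank_by(+6°): θ ← -64° +6° = -58°
rotate_crank_by(+16°): θ ← -58° +16° = -42°
rotate_crank_by(+85°): θ ← -42° +85° = 43°
rotate_crank_by(-49°): θ ← 43° -49° = -6°
rotate_crank_by(+6°): θ ← -6° +6° = 0°
rotate_crank_by(-49°): θ ← 0° -49° = -49°
crank pin P = (r cos θ, r sin θ) = (7.216649, -8.301805)
h = r sin θ − e = -8.301805 − 18 = -26.301805
sin φ = h / L = -26.301805 / 138 = -0.19059279
φ = arcsin(-0.19059279) = -10.987381°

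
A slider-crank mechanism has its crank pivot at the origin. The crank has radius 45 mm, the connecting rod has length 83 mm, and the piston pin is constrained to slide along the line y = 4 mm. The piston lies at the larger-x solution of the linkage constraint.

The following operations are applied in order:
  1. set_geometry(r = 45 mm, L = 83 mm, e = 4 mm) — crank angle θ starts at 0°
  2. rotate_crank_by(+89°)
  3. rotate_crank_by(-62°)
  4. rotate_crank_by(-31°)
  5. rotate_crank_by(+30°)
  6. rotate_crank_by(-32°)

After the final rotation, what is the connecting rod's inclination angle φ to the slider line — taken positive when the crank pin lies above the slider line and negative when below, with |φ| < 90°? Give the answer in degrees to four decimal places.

-6.0194

set_geometry: r = 45 mm, L = 83 mm, e = 4 mm; θ ← 0°
rotate_crank_by(+89°): θ ← 0° +89° = 89°
rotate_crank_by(-62°): θ ← 89° -62° = 27°
rotate_crank_by(-31°): θ ← 27° -31° = -4°
rotate_crank_by(+30°): θ ← -4° +30° = 26°
rotate_crank_by(-32°): θ ← 26° -32° = -6°
crank pin P = (r cos θ, r sin θ) = (44.753485, -4.703781)
h = r sin θ − e = -4.703781 − 4 = -8.703781
sin φ = h / L = -8.703781 / 83 = -0.10486483
φ = arcsin(-0.10486483) = -6.019379°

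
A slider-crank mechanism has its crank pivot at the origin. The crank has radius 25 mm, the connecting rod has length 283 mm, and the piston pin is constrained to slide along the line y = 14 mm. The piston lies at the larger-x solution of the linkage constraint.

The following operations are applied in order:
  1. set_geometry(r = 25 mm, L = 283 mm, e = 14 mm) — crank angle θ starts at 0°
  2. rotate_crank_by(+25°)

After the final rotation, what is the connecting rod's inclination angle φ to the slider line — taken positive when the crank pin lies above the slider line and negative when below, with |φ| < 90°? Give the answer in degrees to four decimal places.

set_geometry: r = 25 mm, L = 283 mm, e = 14 mm; θ ← 0°
rotate_crank_by(+25°): θ ← 0° +25° = 25°
crank pin P = (r cos θ, r sin θ) = (22.657695, 10.565457)
h = r sin θ − e = 10.565457 − 14 = -3.434543
sin φ = h / L = -3.434543 / 283 = -0.01213620
φ = arcsin(-0.01213620) = -0.695370°

-0.6954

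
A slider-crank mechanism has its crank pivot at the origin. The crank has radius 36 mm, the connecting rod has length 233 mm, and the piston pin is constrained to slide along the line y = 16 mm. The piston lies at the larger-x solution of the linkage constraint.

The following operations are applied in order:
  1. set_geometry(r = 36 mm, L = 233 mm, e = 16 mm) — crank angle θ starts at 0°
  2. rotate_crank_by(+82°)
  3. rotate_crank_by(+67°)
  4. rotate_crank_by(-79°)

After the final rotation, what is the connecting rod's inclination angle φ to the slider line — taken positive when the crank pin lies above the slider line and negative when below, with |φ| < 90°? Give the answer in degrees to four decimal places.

4.3885

set_geometry: r = 36 mm, L = 233 mm, e = 16 mm; θ ← 0°
rotate_crank_by(+82°): θ ← 0° +82° = 82°
rotate_crank_by(+67°): θ ← 82° +67° = 149°
rotate_crank_by(-79°): θ ← 149° -79° = 70°
crank pin P = (r cos θ, r sin θ) = (12.312725, 33.828934)
h = r sin θ − e = 33.828934 − 16 = 17.828934
sin φ = h / L = 17.828934 / 233 = 0.07651903
φ = arcsin(0.07651903) = 4.388507°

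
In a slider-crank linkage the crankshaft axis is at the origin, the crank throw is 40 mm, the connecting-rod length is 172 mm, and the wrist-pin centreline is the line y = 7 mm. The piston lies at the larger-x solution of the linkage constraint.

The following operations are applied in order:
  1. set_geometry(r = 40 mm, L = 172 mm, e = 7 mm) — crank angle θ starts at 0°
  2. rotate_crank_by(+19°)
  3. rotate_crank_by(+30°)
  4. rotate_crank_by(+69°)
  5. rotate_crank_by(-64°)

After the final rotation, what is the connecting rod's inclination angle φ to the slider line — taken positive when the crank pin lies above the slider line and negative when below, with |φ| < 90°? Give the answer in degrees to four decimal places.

set_geometry: r = 40 mm, L = 172 mm, e = 7 mm; θ ← 0°
rotate_crank_by(+19°): θ ← 0° +19° = 19°
rotate_crank_by(+30°): θ ← 19° +30° = 49°
rotate_crank_by(+69°): θ ← 49° +69° = 118°
rotate_crank_by(-64°): θ ← 118° -64° = 54°
crank pin P = (r cos θ, r sin θ) = (23.511410, 32.360680)
h = r sin θ − e = 32.360680 − 7 = 25.360680
sin φ = h / L = 25.360680 / 172 = 0.14744581
φ = arcsin(0.14744581) = 8.478937°

8.4789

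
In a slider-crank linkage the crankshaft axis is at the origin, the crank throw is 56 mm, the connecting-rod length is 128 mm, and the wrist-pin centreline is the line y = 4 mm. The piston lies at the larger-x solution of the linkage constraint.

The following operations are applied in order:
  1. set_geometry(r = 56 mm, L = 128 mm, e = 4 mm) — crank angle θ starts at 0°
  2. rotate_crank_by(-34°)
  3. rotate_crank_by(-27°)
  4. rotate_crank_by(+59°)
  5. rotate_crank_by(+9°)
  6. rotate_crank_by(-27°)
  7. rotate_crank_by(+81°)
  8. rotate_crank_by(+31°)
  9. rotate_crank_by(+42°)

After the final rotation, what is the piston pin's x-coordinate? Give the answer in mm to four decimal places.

set_geometry: r = 56 mm, L = 128 mm, e = 4 mm; θ ← 0°
rotate_crank_by(-34°): θ ← 0° -34° = -34°
rotate_crank_by(-27°): θ ← -34° -27° = -61°
rotate_crank_by(+59°): θ ← -61° +59° = -2°
rotate_crank_by(+9°): θ ← -2° +9° = 7°
rotate_crank_by(-27°): θ ← 7° -27° = -20°
rotate_crank_by(+81°): θ ← -20° +81° = 61°
rotate_crank_by(+31°): θ ← 61° +31° = 92°
rotate_crank_by(+42°): θ ← 92° +42° = 134°
crank pin P = (r cos θ, r sin θ) = (-38.900869, 40.283029)
h = r sin θ − e = 40.283029 − 4 = 36.283029
x = r cos θ + √(L² − h²) = -38.900869 + √(16384.0 − 1316.4582) = -38.900869 + 122.749916 = 83.849047

83.8490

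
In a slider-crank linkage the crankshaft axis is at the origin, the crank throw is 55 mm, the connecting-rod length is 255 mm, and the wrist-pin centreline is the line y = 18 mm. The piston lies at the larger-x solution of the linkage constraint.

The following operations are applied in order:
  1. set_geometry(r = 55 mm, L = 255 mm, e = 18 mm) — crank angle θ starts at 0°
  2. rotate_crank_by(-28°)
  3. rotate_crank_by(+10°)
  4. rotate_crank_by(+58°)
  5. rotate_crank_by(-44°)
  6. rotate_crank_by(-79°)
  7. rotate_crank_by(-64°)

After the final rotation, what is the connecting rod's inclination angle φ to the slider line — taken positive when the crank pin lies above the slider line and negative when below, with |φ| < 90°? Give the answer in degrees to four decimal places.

set_geometry: r = 55 mm, L = 255 mm, e = 18 mm; θ ← 0°
rotate_crank_by(-28°): θ ← 0° -28° = -28°
rotate_crank_by(+10°): θ ← -28° +10° = -18°
rotate_crank_by(+58°): θ ← -18° +58° = 40°
rotate_crank_by(-44°): θ ← 40° -44° = -4°
rotate_crank_by(-79°): θ ← -4° -79° = -83°
rotate_crank_by(-64°): θ ← -83° -64° = -147°
crank pin P = (r cos θ, r sin θ) = (-46.126881, -29.955147)
h = r sin θ − e = -29.955147 − 18 = -47.955147
sin φ = h / L = -47.955147 / 255 = -0.18805940
φ = arcsin(-0.18805940) = -10.839555°

-10.8396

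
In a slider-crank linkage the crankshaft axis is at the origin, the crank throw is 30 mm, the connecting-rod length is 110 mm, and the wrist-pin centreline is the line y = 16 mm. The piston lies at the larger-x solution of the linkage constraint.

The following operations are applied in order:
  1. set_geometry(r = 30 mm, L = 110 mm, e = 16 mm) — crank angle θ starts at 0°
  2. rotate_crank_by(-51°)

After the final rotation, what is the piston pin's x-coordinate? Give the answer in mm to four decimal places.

121.6141

set_geometry: r = 30 mm, L = 110 mm, e = 16 mm; θ ← 0°
rotate_crank_by(-51°): θ ← 0° -51° = -51°
crank pin P = (r cos θ, r sin θ) = (18.879612, -23.314379)
h = r sin θ − e = -23.314379 − 16 = -39.314379
x = r cos θ + √(L² − h²) = 18.879612 + √(12100.0 − 1545.6204) = 18.879612 + 102.734510 = 121.614122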